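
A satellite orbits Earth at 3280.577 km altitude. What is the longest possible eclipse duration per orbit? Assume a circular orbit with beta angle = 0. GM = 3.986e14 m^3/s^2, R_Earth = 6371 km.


r = 9651.5770 km
T = 157.2742 min
Eclipse fraction = arcsin(R_E/r)/pi = arcsin(6371.0000/9651.5770)/pi
= arcsin(0.6600994)/pi = 0.2294858
Eclipse duration = 0.2294858 * 157.2742 = 36.0922 min

36.0922 minutes


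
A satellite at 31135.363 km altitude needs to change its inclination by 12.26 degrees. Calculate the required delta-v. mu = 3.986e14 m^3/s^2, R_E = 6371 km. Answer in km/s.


r = 37506.3630 km = 3.7506363e+07 m
V = sqrt(mu/r) = 3259.9893 m/s
di = 12.26 deg = 0.2139774 rad
dV = 2*V*sin(di/2) = 2*3259.9893*sin(0.1069887)
dV = 696.2339 m/s = 0.6962339 km/s

0.6962 km/s


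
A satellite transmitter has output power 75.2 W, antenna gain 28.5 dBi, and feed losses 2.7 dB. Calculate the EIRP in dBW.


Pt = 75.2 W = 18.7622 dBW
EIRP = Pt_dBW + Gt - losses = 18.7622 + 28.5 - 2.7 = 44.5622 dBW

44.5622 dBW


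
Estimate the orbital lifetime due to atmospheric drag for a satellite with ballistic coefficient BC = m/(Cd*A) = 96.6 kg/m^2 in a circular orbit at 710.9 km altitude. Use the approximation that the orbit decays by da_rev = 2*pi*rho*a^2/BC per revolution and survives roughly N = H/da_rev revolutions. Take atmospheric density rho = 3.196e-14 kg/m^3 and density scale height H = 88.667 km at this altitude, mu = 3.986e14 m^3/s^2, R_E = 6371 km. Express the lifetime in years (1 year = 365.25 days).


a = R_E + alt = 7081.9000 km = 7.0819e+06 m
da_rev = 2*pi*rho*a^2/BC = 2*pi*3.196e-14*(7.0819e+06)^2/96.6 = 0.104257929 m per revolution
N = H/da_rev = 88667.0000 m / 0.104257929 m = 850458.1003 revolutions
P = 2*pi*sqrt(a^3/mu) = 5931.1090 s
lifetime = N*P = 850458.1003 * 5931.1090 = 5.0441597e+09 s = 58381.4780 days
years = 58381.4780 / 365.25 = 159.8398 years

159.8398 years


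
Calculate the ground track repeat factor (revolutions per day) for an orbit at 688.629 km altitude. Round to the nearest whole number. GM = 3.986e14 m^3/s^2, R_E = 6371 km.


r = 7.059629e+06 m
T = 2*pi*sqrt(r^3/mu) = 5903.1530 s = 98.3859 min
revs/day = 1440 / 98.3859 = 14.6362
Rounded: 15 revolutions per day

15 revolutions per day


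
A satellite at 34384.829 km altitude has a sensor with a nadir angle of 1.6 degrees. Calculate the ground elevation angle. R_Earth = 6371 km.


r = R_E + alt = 40755.8290 km
Law of sines in the satellite / Earth-center / ground-point triangle:
  sin(nadir)/R_E = sin(90 + el)/r  =>  cos(el) = (r/R_E)*sin(nadir)
cos(el) = (40755.8290 / 6371.0000) * sin(1.6 deg) = 0.1786171
el = arccos(0.1786171) = 79.7108 deg
(Earth-central angle = 90 - nadir - el = 8.6892 deg)

79.7108 degrees


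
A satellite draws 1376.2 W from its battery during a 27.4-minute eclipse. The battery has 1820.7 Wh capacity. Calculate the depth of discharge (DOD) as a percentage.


E_used = P * t / 60 = 1376.2 * 27.4 / 60 = 628.4647 Wh
DOD = E_used / E_total * 100 = 628.4647 / 1820.7 * 100
DOD = 34.5177 %

34.5177 %


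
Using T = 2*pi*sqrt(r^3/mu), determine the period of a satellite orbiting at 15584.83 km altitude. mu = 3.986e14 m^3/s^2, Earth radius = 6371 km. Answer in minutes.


r = 21955.8300 km = 2.195583e+07 m
T = 2*pi*sqrt(r^3/mu) = 2*pi*sqrt(1.0583994e+22 / 3.986e14)
T = 32376.9556 s = 539.6159 min

539.6159 minutes


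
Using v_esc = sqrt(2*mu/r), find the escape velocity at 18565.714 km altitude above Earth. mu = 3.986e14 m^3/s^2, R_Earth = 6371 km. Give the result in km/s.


r = 6371.0 + 18565.714 = 24936.7140 km = 2.4936714e+07 m
v_esc = sqrt(2*mu/r) = sqrt(2*3.986e14 / 2.4936714e+07)
v_esc = 5654.1071 m/s = 5.6541 km/s

5.6541 km/s


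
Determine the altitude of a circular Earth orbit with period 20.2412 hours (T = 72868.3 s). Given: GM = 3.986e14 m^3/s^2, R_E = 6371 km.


T = 72868.3 s
r = (mu*T^2/(4*pi^2))^(1/3) = (3.986e14 * 72868.3^2 / (4*pi^2))^(1/3)
r = 3.7706678e+07 m = 37706.6785 km
alt = r - R_E = 37706.6785 - 6371 = 31335.6785 km

31335.6785 km


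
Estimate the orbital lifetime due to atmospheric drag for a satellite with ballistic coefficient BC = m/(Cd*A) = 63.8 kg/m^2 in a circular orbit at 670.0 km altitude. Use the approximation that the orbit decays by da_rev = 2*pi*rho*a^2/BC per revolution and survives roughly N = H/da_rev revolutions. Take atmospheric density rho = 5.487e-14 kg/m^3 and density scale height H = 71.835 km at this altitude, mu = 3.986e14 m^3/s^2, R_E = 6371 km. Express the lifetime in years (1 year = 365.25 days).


a = R_E + alt = 7041.0000 km = 7.041e+06 m
da_rev = 2*pi*rho*a^2/BC = 2*pi*5.487e-14*(7.041e+06)^2/63.8 = 0.267893908 m per revolution
N = H/da_rev = 71835.0000 m / 0.267893908 m = 268147.1946 revolutions
P = 2*pi*sqrt(a^3/mu) = 5879.8025 s
lifetime = N*P = 268147.1946 * 5879.8025 = 1.5766525e+09 s = 18248.2933 days
years = 18248.2933 / 365.25 = 49.9611 years

49.9611 years


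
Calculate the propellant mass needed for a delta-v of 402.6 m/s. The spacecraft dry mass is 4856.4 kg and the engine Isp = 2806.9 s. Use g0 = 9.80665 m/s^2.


ve = Isp * g0 = 2806.9 * 9.80665 = 27526.285885 m/s
mass ratio = exp(dv/ve) = exp(402.6/27526.285885) = 1.01473350
m_prop = m_dry * (mr - 1) = 4856.4 * (1.01473350 - 1)
m_prop = 71.5518 kg

71.5518 kg


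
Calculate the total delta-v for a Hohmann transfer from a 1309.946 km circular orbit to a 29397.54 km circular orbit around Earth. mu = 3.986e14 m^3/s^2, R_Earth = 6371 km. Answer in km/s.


r1 = 7680.9460 km = 7.680946e+06 m
r2 = 35768.5400 km = 3.576854e+07 m
dv1 = sqrt(mu/r1)*(sqrt(2*r2/(r1+r2)) - 1) = 2039.6661 m/s
dv2 = sqrt(mu/r2)*(1 - sqrt(2*r1/(r1+r2))) = 1353.3006 m/s
total dv = |dv1| + |dv2| = 2039.6661 + 1353.3006 = 3392.9666 m/s = 3.3930 km/s

3.3930 km/s


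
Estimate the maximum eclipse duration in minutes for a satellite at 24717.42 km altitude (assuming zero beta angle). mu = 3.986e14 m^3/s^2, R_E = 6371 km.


r = 31088.4200 km
T = 909.1969 min
Eclipse fraction = arcsin(R_E/r)/pi = arcsin(6371.0000/31088.4200)/pi
= arcsin(0.2049316)/pi = 0.0656972
Eclipse duration = 0.0656972 * 909.1969 = 59.7317 min

59.7317 minutes


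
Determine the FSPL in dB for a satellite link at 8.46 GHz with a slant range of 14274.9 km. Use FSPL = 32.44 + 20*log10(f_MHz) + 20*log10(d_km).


f = 8.46 GHz = 8460.0000 MHz
d = 14274.9 km
FSPL = 32.44 + 20*log10(8460.0000) + 20*log10(14274.9)
FSPL = 32.44 + 78.5474 + 83.0915
FSPL = 194.0789 dB

194.0789 dB


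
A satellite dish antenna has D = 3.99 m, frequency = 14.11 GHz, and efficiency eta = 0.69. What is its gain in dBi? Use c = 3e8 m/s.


lambda = c/f = 3e8 / 1.411e+10 = 0.02126152 m
G = eta*(pi*D/lambda)^2 = 0.69*(pi*3.99/0.02126152)^2
G = 239831.4568 (linear)
G = 10*log10(239831.4568) = 53.7991 dBi

53.7991 dBi


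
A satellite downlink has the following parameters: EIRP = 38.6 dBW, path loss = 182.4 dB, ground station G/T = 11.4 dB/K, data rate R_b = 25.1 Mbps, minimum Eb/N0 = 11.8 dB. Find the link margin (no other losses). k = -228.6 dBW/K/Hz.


C/N0 = EIRP - FSPL + G/T - k = 38.6 - 182.4 + 11.4 - (-228.6)
C/N0 = 96.2000 dB-Hz
R_b = 25.1 Mbps = 2.51e+07 bps -> 10*log10(R_b) = 73.9967 dB-Hz
Eb/N0 = C/N0 - 10*log10(R_b) = 96.2000 - 73.9967 = 22.2033 dB
Margin = Eb/N0 - Eb/N0_req = 22.2033 - 11.8 = 10.4033 dB (link closes)

10.4033 dB


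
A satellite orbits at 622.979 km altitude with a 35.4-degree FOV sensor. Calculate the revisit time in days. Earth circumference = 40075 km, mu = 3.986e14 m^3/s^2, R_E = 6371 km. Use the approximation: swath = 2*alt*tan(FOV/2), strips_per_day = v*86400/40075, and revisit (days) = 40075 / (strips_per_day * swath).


swath = 2*622.979*tan(0.3089233) = 397.6359 km
v = sqrt(mu/r) = 7549.2965 m/s = 7.5493 km/s
strips/day = v*86400/40075 = 7.5493*86400/40075 = 16.2760
coverage/day = strips * swath = 16.2760 * 397.6359 = 6471.9076 km
revisit = 40075 / 6471.9076 = 6.1921 days

6.1921 days


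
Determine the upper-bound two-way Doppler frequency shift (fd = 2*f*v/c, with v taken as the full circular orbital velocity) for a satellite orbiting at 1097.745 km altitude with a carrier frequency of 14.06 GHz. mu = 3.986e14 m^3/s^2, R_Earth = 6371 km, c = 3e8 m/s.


r = 7.468745e+06 m
v = sqrt(mu/r) = 7305.4140 m/s (worst-case radial velocity)
f = 14.06 GHz = 1.406e+10 Hz
fd = 2*f*v/c = 2*1.406e+10*7305.4140/3.0e+08
fd = 684760.8035 Hz

684760.8035 Hz


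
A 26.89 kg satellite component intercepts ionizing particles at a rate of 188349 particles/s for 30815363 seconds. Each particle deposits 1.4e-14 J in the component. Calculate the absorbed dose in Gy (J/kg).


Total energy deposited = rate * time * E_per
  = 188349 * 30815363 * 1.4e-14 = 0.0812566 J
Dose = E_total / mass = 0.0812566 / 26.89
Dose = 0.003021815 Gy

0.0030 Gy


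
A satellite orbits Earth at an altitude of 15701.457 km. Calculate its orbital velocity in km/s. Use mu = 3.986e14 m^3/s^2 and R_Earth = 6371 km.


r = R_E + alt = 6371.0 + 15701.457 = 22072.4570 km = 2.2072457e+07 m
v = sqrt(mu/r) = sqrt(3.986e14 / 2.2072457e+07) = 4249.5536 m/s = 4.2496 km/s

4.2496 km/s


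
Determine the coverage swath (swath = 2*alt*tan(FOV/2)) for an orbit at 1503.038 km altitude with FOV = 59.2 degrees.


FOV = 59.2 deg = 1.0332 rad
swath = 2 * alt * tan(FOV/2) = 2 * 1503.038 * tan(0.5166175)
swath = 2 * 1503.038 * 0.5680791
swath = 1707.6888 km

1707.6888 km


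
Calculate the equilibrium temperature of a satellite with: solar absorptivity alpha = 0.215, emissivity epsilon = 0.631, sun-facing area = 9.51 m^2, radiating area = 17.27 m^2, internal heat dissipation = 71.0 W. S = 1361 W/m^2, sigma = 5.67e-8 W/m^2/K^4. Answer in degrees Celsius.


Numerator = alpha*S*A_sun + Q_int = 0.215*1361*9.51 + 71.0 = 2853.7686 W
Denominator = eps*sigma*A_rad = 0.631*5.67e-8*17.27 = 6.1788088e-07 W/K^4
T^4 = 4.6186389e+09 K^4
T = 260.6925 K = -12.4575 C

-12.4575 degrees Celsius


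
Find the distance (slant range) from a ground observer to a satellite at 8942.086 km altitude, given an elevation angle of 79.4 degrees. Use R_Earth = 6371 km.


h = 8942.086 km, el = 79.4 deg
d = -R_E*sin(el) + sqrt((R_E*sin(el))^2 + 2*R_E*h + h^2)
d = -6371.0000*sin(1.3858) + sqrt((6371.0000*0.9829353)^2 + 2*6371.0000*8942.086 + 8942.086^2)
d = 9005.8925 km

9005.8925 km


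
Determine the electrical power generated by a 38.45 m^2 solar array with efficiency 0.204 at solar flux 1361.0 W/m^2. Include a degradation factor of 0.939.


P = area * eta * S * degradation
P = 38.45 * 0.204 * 1361.0 * 0.939
P = 10024.2117 W

10024.2117 W


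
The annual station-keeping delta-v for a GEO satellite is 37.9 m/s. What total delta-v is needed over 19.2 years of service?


dV = rate * years = 37.9 * 19.2
dV = 727.6800 m/s

727.6800 m/s


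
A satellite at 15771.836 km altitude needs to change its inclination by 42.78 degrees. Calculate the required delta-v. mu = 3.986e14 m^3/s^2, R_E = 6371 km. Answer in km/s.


r = 22142.8360 km = 2.2142836e+07 m
V = sqrt(mu/r) = 4242.7948 m/s
di = 42.78 deg = 0.7466519 rad
dV = 2*V*sin(di/2) = 2*4242.7948*sin(0.3733259)
dV = 3094.8157 m/s = 3.0948 km/s

3.0948 km/s


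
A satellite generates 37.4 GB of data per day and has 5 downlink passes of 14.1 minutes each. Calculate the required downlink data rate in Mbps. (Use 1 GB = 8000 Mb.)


total contact time = 5 * 14.1 * 60 = 4230.0000 s
data = 37.4 GB = 299200.0000 Mb
rate = 299200.0000 / 4230.0000 = 70.7329 Mbps

70.7329 Mbps


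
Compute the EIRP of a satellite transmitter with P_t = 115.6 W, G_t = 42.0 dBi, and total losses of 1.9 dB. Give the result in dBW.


Pt = 115.6 W = 20.6296 dBW
EIRP = Pt_dBW + Gt - losses = 20.6296 + 42.0 - 1.9 = 60.7296 dBW

60.7296 dBW


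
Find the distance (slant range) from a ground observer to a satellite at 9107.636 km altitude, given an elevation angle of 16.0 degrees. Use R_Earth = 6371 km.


h = 9107.636 km, el = 16.0 deg
d = -R_E*sin(el) + sqrt((R_E*sin(el))^2 + 2*R_E*h + h^2)
d = -6371.0000*sin(0.2792527) + sqrt((6371.0000*0.2756374)^2 + 2*6371.0000*9107.636 + 9107.636^2)
d = 12459.4822 km

12459.4822 km


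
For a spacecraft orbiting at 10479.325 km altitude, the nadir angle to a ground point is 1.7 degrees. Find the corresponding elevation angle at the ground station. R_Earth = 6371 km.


r = R_E + alt = 16850.3250 km
Law of sines in the satellite / Earth-center / ground-point triangle:
  sin(nadir)/R_E = sin(90 + el)/r  =>  cos(el) = (r/R_E)*sin(nadir)
cos(el) = (16850.3250 / 6371.0000) * sin(1.7 deg) = 0.0784627
el = arccos(0.0784627) = 85.4998 deg
(Earth-central angle = 90 - nadir - el = 2.8002 deg)

85.4998 degrees


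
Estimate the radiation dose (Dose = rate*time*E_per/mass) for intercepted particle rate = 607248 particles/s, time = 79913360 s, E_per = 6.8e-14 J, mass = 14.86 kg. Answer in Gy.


Total energy deposited = rate * time * E_per
  = 607248 * 79913360 * 6.8e-14 = 3.2999 J
Dose = E_total / mass = 3.2999 / 14.86
Dose = 0.2220627 Gy

0.2221 Gy


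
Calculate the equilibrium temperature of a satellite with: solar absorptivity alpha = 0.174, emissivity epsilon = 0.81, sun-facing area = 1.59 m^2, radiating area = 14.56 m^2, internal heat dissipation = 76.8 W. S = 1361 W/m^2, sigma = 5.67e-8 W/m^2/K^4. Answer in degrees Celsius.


Numerator = alpha*S*A_sun + Q_int = 0.174*1361*1.59 + 76.8 = 453.3343 W
Denominator = eps*sigma*A_rad = 0.81*5.67e-8*14.56 = 6.6869712e-07 W/K^4
T^4 = 6.7793661e+08 K^4
T = 161.3605 K = -111.7895 C

-111.7895 degrees Celsius


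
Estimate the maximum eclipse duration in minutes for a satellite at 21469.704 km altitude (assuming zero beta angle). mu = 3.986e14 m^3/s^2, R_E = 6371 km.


r = 27840.7040 km
T = 770.5136 min
Eclipse fraction = arcsin(R_E/r)/pi = arcsin(6371.0000/27840.7040)/pi
= arcsin(0.2288376)/pi = 0.07349248
Eclipse duration = 0.07349248 * 770.5136 = 56.6270 min

56.6270 minutes


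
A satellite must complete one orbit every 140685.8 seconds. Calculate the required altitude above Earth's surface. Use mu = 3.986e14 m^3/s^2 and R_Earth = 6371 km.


T = 140685.8 s
r = (mu*T^2/(4*pi^2))^(1/3) = (3.986e14 * 140685.8^2 / (4*pi^2))^(1/3)
r = 5.8464561e+07 m = 58464.5613 km
alt = r - R_E = 58464.5613 - 6371 = 52093.5613 km

52093.5613 km


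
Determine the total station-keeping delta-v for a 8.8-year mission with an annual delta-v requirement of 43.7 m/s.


dV = rate * years = 43.7 * 8.8
dV = 384.5600 m/s

384.5600 m/s


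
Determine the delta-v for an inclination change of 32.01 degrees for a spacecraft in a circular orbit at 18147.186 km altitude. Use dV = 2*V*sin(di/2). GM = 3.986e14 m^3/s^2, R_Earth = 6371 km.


r = 24518.1860 km = 2.4518186e+07 m
V = sqrt(mu/r) = 4032.0367 m/s
di = 32.01 deg = 0.5586799 rad
dV = 2*V*sin(di/2) = 2*4032.0367*sin(0.2793399)
dV = 2223.4363 m/s = 2.2234 km/s

2.2234 km/s


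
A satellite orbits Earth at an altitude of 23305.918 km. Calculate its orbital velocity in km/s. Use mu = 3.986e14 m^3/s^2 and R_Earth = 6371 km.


r = R_E + alt = 6371.0 + 23305.918 = 29676.9180 km = 2.9676918e+07 m
v = sqrt(mu/r) = sqrt(3.986e14 / 2.9676918e+07) = 3664.8757 m/s = 3.6649 km/s

3.6649 km/s


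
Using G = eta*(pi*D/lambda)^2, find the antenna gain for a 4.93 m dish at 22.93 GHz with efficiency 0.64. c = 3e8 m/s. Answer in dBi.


lambda = c/f = 3e8 / 2.293e+10 = 0.0130833 m
G = eta*(pi*D/lambda)^2 = 0.64*(pi*4.93/0.0130833)^2
G = 896889.9507 (linear)
G = 10*log10(896889.9507) = 59.5274 dBi

59.5274 dBi


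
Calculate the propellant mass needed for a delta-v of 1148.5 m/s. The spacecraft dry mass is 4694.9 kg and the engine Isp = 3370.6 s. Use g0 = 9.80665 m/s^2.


ve = Isp * g0 = 3370.6 * 9.80665 = 33054.294490 m/s
mass ratio = exp(dv/ve) = exp(1148.5/33054.294490) = 1.03535655
m_prop = m_dry * (mr - 1) = 4694.9 * (1.03535655 - 1)
m_prop = 165.9955 kg

165.9955 kg


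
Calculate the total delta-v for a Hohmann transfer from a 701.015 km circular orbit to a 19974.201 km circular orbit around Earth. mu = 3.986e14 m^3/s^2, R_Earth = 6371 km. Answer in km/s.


r1 = 7072.0150 km = 7.072015e+06 m
r2 = 26345.2010 km = 2.6345201e+07 m
dv1 = sqrt(mu/r1)*(sqrt(2*r2/(r1+r2)) - 1) = 1919.5609 m/s
dv2 = sqrt(mu/r2)*(1 - sqrt(2*r1/(r1+r2))) = 1359.1402 m/s
total dv = |dv1| + |dv2| = 1919.5609 + 1359.1402 = 3278.7012 m/s = 3.2787 km/s

3.2787 km/s


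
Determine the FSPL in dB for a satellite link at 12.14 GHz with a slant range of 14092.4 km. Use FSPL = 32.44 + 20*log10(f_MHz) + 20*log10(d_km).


f = 12.14 GHz = 12140.0000 MHz
d = 14092.4 km
FSPL = 32.44 + 20*log10(12140.0000) + 20*log10(14092.4)
FSPL = 32.44 + 81.6844 + 82.9797
FSPL = 197.1041 dB

197.1041 dB


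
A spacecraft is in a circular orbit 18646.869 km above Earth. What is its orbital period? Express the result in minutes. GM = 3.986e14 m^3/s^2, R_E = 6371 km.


r = 25017.8690 km = 2.5017869e+07 m
T = 2*pi*sqrt(r^3/mu) = 2*pi*sqrt(1.5658528e+22 / 3.986e14)
T = 39380.9957 s = 656.3499 min

656.3499 minutes


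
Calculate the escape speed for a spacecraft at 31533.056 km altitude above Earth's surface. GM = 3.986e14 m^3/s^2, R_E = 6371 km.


r = 6371.0 + 31533.056 = 37904.0560 km = 3.7904056e+07 m
v_esc = sqrt(2*mu/r) = sqrt(2*3.986e14 / 3.7904056e+07)
v_esc = 4586.0713 m/s = 4.5861 km/s

4.5861 km/s


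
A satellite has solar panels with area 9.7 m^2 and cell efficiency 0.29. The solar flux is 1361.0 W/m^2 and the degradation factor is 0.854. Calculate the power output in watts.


P = area * eta * S * degradation
P = 9.7 * 0.29 * 1361.0 * 0.854
P = 3269.5330 W

3269.5330 W


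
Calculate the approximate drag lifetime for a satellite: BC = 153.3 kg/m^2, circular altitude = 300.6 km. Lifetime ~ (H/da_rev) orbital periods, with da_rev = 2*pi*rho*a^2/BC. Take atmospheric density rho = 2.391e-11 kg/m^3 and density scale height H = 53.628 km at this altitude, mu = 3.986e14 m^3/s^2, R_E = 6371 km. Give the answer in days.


a = R_E + alt = 6671.6000 km = 6.6716e+06 m
da_rev = 2*pi*rho*a^2/BC = 2*pi*2.391e-11*(6.6716e+06)^2/153.3 = 43.619159 m per revolution
N = H/da_rev = 53628.0000 m / 43.619159 m = 1229.4597 revolutions
P = 2*pi*sqrt(a^3/mu) = 5423.2075 s
lifetime = N*P = 1229.4597 * 5423.2075 = 6.6676153e+06 s = 77.1715 days

77.1715 days


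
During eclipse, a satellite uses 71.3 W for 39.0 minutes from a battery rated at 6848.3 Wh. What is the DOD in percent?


E_used = P * t / 60 = 71.3 * 39.0 / 60 = 46.3450 Wh
DOD = E_used / E_total * 100 = 46.3450 / 6848.3 * 100
DOD = 0.6767373 %

0.6767 %


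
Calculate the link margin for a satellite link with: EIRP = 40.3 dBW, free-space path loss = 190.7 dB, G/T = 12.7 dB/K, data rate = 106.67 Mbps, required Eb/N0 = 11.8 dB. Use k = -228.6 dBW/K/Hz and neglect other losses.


C/N0 = EIRP - FSPL + G/T - k = 40.3 - 190.7 + 12.7 - (-228.6)
C/N0 = 90.9000 dB-Hz
R_b = 106.67 Mbps = 1.0667e+08 bps -> 10*log10(R_b) = 80.2804 dB-Hz
Eb/N0 = C/N0 - 10*log10(R_b) = 90.9000 - 80.2804 = 10.6196 dB
Margin = Eb/N0 - Eb/N0_req = 10.6196 - 11.8 = -1.1804 dB (negative margin: link does not close)

-1.1804 dB


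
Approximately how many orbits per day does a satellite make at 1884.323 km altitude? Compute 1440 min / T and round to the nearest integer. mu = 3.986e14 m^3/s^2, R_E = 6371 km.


r = 8.255323e+06 m
T = 2*pi*sqrt(r^3/mu) = 7464.6995 s = 124.4117 min
revs/day = 1440 / 124.4117 = 11.5745
Rounded: 12 revolutions per day

12 revolutions per day


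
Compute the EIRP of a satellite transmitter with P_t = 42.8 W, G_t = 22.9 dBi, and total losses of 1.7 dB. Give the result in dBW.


Pt = 42.8 W = 16.3144 dBW
EIRP = Pt_dBW + Gt - losses = 16.3144 + 22.9 - 1.7 = 37.5144 dBW

37.5144 dBW


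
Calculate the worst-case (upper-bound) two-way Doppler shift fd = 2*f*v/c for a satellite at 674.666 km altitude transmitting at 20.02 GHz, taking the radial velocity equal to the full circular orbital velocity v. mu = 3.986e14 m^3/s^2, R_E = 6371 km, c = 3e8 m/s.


r = 7.045666e+06 m
v = sqrt(mu/r) = 7521.5548 m/s (worst-case radial velocity)
f = 20.02 GHz = 2.002e+10 Hz
fd = 2*f*v/c = 2*2.002e+10*7521.5548/3.0e+08
fd = 1.0038768e+06 Hz

1.0039e+06 Hz


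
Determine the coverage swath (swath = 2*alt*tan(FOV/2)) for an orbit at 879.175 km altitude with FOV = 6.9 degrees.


FOV = 6.9 deg = 0.1204277 rad
swath = 2 * alt * tan(FOV/2) = 2 * 879.175 * tan(0.06021386)
swath = 2 * 879.175 * 0.06028674
swath = 106.0052 km

106.0052 km


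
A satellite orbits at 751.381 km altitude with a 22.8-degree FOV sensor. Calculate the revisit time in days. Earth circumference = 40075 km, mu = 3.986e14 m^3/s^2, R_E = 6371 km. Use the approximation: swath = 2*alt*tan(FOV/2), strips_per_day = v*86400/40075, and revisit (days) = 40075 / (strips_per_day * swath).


swath = 2*751.381*tan(0.1989675) = 303.0100 km
v = sqrt(mu/r) = 7480.9378 m/s = 7.4809 km/s
strips/day = v*86400/40075 = 7.4809*86400/40075 = 16.1286
coverage/day = strips * swath = 16.1286 * 303.0100 = 4887.1220 km
revisit = 40075 / 4887.1220 = 8.2001 days

8.2001 days


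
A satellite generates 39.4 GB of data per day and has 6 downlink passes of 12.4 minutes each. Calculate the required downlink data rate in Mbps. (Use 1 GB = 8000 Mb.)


total contact time = 6 * 12.4 * 60 = 4464.0000 s
data = 39.4 GB = 315200.0000 Mb
rate = 315200.0000 / 4464.0000 = 70.6093 Mbps

70.6093 Mbps


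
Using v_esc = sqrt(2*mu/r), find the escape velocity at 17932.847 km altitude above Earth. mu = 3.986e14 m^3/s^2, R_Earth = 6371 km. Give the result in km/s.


r = 6371.0 + 17932.847 = 24303.8470 km = 2.4303847e+07 m
v_esc = sqrt(2*mu/r) = sqrt(2*3.986e14 / 2.4303847e+07)
v_esc = 5727.2499 m/s = 5.7272 km/s

5.7272 km/s


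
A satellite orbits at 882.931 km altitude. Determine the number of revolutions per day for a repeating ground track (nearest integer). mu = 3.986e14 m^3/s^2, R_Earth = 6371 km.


r = 7.253931e+06 m
T = 2*pi*sqrt(r^3/mu) = 6148.5308 s = 102.4755 min
revs/day = 1440 / 102.4755 = 14.0521
Rounded: 14 revolutions per day

14 revolutions per day


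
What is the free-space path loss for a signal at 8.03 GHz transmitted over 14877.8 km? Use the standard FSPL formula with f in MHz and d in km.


f = 8.03 GHz = 8030.0000 MHz
d = 14877.8 km
FSPL = 32.44 + 20*log10(8030.0000) + 20*log10(14877.8)
FSPL = 32.44 + 78.0943 + 83.4508
FSPL = 193.9851 dB

193.9851 dB


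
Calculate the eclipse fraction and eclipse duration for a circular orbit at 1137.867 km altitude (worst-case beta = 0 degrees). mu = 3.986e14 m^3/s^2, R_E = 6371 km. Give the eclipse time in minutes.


r = 7508.8670 km
T = 107.9249 min
Eclipse fraction = arcsin(R_E/r)/pi = arcsin(6371.0000/7508.8670)/pi
= arcsin(0.8484636)/pi = 0.3224719
Eclipse duration = 0.3224719 * 107.9249 = 34.8027 min

34.8027 minutes


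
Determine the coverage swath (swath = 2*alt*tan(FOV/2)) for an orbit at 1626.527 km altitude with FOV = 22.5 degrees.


FOV = 22.5 deg = 0.3926991 rad
swath = 2 * alt * tan(FOV/2) = 2 * 1626.527 * tan(0.1963495)
swath = 2 * 1626.527 * 0.1989124
swath = 647.0727 km

647.0727 km


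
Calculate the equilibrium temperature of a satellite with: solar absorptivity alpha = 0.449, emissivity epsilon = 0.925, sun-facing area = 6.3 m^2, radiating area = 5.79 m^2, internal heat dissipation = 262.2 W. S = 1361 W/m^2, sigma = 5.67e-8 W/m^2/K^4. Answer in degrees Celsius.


Numerator = alpha*S*A_sun + Q_int = 0.449*1361*6.3 + 262.2 = 4112.0607 W
Denominator = eps*sigma*A_rad = 0.925*5.67e-8*5.79 = 3.0367102e-07 W/K^4
T^4 = 1.3541169e+10 K^4
T = 341.1254 K = 67.9754 C

67.9754 degrees Celsius


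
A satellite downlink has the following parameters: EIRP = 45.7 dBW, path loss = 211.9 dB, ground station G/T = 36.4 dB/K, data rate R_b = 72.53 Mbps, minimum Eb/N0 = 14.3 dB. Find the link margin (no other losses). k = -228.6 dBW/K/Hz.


C/N0 = EIRP - FSPL + G/T - k = 45.7 - 211.9 + 36.4 - (-228.6)
C/N0 = 98.8000 dB-Hz
R_b = 72.53 Mbps = 7.253e+07 bps -> 10*log10(R_b) = 78.6052 dB-Hz
Eb/N0 = C/N0 - 10*log10(R_b) = 98.8000 - 78.6052 = 20.1948 dB
Margin = Eb/N0 - Eb/N0_req = 20.1948 - 14.3 = 5.8948 dB (link closes)

5.8948 dB


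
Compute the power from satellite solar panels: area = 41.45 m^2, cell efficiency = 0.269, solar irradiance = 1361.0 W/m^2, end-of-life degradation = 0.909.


P = area * eta * S * degradation
P = 41.45 * 0.269 * 1361.0 * 0.909
P = 13794.2732 W

13794.2732 W


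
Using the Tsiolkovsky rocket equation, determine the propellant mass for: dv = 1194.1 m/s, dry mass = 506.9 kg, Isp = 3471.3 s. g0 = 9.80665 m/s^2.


ve = Isp * g0 = 3471.3 * 9.80665 = 34041.824145 m/s
mass ratio = exp(dv/ve) = exp(1194.1/34041.824145) = 1.03569991
m_prop = m_dry * (mr - 1) = 506.9 * (1.03569991 - 1)
m_prop = 18.0963 kg

18.0963 kg


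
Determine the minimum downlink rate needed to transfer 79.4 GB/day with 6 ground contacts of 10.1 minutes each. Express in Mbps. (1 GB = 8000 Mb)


total contact time = 6 * 10.1 * 60 = 3636.0000 s
data = 79.4 GB = 635200.0000 Mb
rate = 635200.0000 / 3636.0000 = 174.6975 Mbps

174.6975 Mbps


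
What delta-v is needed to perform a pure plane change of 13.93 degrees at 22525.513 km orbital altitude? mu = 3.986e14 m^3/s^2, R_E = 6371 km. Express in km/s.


r = 28896.5130 km = 2.8896513e+07 m
V = sqrt(mu/r) = 3714.0345 m/s
di = 13.93 deg = 0.2431244 rad
dV = 2*V*sin(di/2) = 2*3714.0345*sin(0.1215622)
dV = 900.7500 m/s = 0.90075 km/s

0.9007 km/s


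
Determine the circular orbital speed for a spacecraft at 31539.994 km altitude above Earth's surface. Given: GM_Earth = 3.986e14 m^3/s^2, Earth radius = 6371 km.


r = R_E + alt = 6371.0 + 31539.994 = 37910.9940 km = 3.7910994e+07 m
v = sqrt(mu/r) = sqrt(3.986e14 / 3.7910994e+07) = 3242.5454 m/s = 3.2425 km/s

3.2425 km/s


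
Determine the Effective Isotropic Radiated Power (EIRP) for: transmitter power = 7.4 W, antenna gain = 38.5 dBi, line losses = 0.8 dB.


Pt = 7.4 W = 8.6923 dBW
EIRP = Pt_dBW + Gt - losses = 8.6923 + 38.5 - 0.8 = 46.3923 dBW

46.3923 dBW


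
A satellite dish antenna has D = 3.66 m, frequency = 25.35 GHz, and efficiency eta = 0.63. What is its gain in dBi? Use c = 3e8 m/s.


lambda = c/f = 3e8 / 2.535e+10 = 0.01183432 m
G = eta*(pi*D/lambda)^2 = 0.63*(pi*3.66/0.01183432)^2
G = 594724.5735 (linear)
G = 10*log10(594724.5735) = 57.7432 dBi

57.7432 dBi


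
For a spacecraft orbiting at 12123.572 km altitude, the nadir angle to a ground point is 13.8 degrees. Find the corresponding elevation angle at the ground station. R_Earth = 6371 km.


r = R_E + alt = 18494.5720 km
Law of sines in the satellite / Earth-center / ground-point triangle:
  sin(nadir)/R_E = sin(90 + el)/r  =>  cos(el) = (r/R_E)*sin(nadir)
cos(el) = (18494.5720 / 6371.0000) * sin(13.8 deg) = 0.6924461
el = arccos(0.6924461) = 46.1759 deg
(Earth-central angle = 90 - nadir - el = 30.0241 deg)

46.1759 degrees


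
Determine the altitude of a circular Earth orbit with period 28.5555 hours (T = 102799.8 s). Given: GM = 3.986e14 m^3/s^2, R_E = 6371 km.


T = 102799.8 s
r = (mu*T^2/(4*pi^2))^(1/3) = (3.986e14 * 102799.8^2 / (4*pi^2))^(1/3)
r = 4.7430099e+07 m = 47430.0991 km
alt = r - R_E = 47430.0991 - 6371 = 41059.0991 km

41059.0991 km


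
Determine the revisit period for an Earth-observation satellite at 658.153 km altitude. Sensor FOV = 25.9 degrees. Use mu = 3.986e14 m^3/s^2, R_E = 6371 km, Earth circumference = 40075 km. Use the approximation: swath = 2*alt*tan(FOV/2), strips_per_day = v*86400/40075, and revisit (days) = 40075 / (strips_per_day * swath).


swath = 2*658.153*tan(0.2260201) = 302.6835 km
v = sqrt(mu/r) = 7530.3845 m/s = 7.5304 km/s
strips/day = v*86400/40075 = 7.5304*86400/40075 = 16.2352
coverage/day = strips * swath = 16.2352 * 302.6835 = 4914.1241 km
revisit = 40075 / 4914.1241 = 8.1551 days

8.1551 days


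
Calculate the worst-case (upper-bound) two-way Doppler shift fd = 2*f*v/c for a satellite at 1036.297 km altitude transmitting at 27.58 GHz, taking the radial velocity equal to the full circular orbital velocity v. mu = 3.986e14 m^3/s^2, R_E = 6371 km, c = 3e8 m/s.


r = 7.407297e+06 m
v = sqrt(mu/r) = 7335.6528 m/s (worst-case radial velocity)
f = 27.58 GHz = 2.758e+10 Hz
fd = 2*f*v/c = 2*2.758e+10*7335.6528/3.0e+08
fd = 1.348782e+06 Hz

1.3488e+06 Hz


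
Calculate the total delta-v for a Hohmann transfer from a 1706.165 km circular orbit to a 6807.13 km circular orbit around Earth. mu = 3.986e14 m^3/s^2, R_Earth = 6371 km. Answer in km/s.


r1 = 8077.1650 km = 8.077165e+06 m
r2 = 13178.1300 km = 1.317813e+07 m
dv1 = sqrt(mu/r1)*(sqrt(2*r2/(r1+r2)) - 1) = 797.6504 m/s
dv2 = sqrt(mu/r2)*(1 - sqrt(2*r1/(r1+r2))) = 705.1318 m/s
total dv = |dv1| + |dv2| = 797.6504 + 705.1318 = 1502.7822 m/s = 1.5028 km/s

1.5028 km/s


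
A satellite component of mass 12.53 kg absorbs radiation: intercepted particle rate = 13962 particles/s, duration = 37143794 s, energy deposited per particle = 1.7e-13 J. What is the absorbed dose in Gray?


Total energy deposited = rate * time * E_per
  = 13962 * 37143794 * 1.7e-13 = 0.08816228 J
Dose = E_total / mass = 0.08816228 / 12.53
Dose = 0.007036096 Gy

0.0070 Gy


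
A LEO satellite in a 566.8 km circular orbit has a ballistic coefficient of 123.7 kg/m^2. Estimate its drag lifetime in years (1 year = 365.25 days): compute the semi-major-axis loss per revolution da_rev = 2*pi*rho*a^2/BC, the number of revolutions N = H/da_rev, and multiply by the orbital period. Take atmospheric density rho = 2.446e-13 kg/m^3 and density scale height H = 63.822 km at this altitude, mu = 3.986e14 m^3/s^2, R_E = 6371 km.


a = R_E + alt = 6937.8000 km = 6.9378e+06 m
da_rev = 2*pi*rho*a^2/BC = 2*pi*2.446e-13*(6.9378e+06)^2/123.7 = 0.598012378 m per revolution
N = H/da_rev = 63822.0000 m / 0.598012378 m = 106723.5434 revolutions
P = 2*pi*sqrt(a^3/mu) = 5751.0069 s
lifetime = N*P = 106723.5434 * 5751.0069 = 6.1376783e+08 s = 7103.7943 days
years = 7103.7943 / 365.25 = 19.4491 years

19.4491 years


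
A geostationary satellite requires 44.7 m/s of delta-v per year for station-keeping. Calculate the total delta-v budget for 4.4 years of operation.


dV = rate * years = 44.7 * 4.4
dV = 196.6800 m/s

196.6800 m/s


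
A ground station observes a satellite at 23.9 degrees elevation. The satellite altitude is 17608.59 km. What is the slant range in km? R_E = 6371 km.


h = 17608.59 km, el = 23.9 deg
d = -R_E*sin(el) + sqrt((R_E*sin(el))^2 + 2*R_E*h + h^2)
d = -6371.0000*sin(0.4171337) + sqrt((6371.0000*0.4051416)^2 + 2*6371.0000*17608.59 + 17608.59^2)
d = 20680.2588 km

20680.2588 km


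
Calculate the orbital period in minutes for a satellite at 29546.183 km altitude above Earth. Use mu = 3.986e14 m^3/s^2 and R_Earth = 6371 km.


r = 35917.1830 km = 3.5917183e+07 m
T = 2*pi*sqrt(r^3/mu) = 2*pi*sqrt(4.6334748e+22 / 3.986e14)
T = 67743.0307 s = 1129.0505 min

1129.0505 minutes


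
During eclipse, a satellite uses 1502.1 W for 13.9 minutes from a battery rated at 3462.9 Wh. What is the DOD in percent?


E_used = P * t / 60 = 1502.1 * 13.9 / 60 = 347.9865 Wh
DOD = E_used / E_total * 100 = 347.9865 / 3462.9 * 100
DOD = 10.0490 %

10.0490 %


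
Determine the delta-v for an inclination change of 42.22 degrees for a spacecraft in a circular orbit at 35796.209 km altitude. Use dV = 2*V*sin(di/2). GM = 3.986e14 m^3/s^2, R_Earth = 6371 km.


r = 42167.2090 km = 4.2167209e+07 m
V = sqrt(mu/r) = 3074.5476 m/s
di = 42.22 deg = 0.736878 rad
dV = 2*V*sin(di/2) = 2*3074.5476*sin(0.368439)
dV = 2214.6559 m/s = 2.2147 km/s

2.2147 km/s


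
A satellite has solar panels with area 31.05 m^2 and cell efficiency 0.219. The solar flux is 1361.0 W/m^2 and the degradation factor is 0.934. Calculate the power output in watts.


P = area * eta * S * degradation
P = 31.05 * 0.219 * 1361.0 * 0.934
P = 8643.9196 W

8643.9196 W


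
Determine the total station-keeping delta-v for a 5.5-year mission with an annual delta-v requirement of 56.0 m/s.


dV = rate * years = 56.0 * 5.5
dV = 308.0000 m/s

308.0000 m/s


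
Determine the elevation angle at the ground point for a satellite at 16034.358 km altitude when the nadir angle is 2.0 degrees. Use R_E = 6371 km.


r = R_E + alt = 22405.3580 km
Law of sines in the satellite / Earth-center / ground-point triangle:
  sin(nadir)/R_E = sin(90 + el)/r  =>  cos(el) = (r/R_E)*sin(nadir)
cos(el) = (22405.3580 / 6371.0000) * sin(2.0 deg) = 0.1227336
el = arccos(0.1227336) = 82.9501 deg
(Earth-central angle = 90 - nadir - el = 5.0499 deg)

82.9501 degrees


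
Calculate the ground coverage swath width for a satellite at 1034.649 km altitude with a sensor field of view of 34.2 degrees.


FOV = 34.2 deg = 0.5969026 rad
swath = 2 * alt * tan(FOV/2) = 2 * 1034.649 * tan(0.2984513)
swath = 2 * 1034.649 * 0.3076402
swath = 636.5992 km

636.5992 km


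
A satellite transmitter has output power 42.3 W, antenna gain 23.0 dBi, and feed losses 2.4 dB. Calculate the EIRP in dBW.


Pt = 42.3 W = 16.2634 dBW
EIRP = Pt_dBW + Gt - losses = 16.2634 + 23.0 - 2.4 = 36.8634 dBW

36.8634 dBW


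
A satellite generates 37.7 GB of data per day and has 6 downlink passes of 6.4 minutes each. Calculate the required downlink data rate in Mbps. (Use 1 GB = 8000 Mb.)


total contact time = 6 * 6.4 * 60 = 2304.0000 s
data = 37.7 GB = 301600.0000 Mb
rate = 301600.0000 / 2304.0000 = 130.9028 Mbps

130.9028 Mbps


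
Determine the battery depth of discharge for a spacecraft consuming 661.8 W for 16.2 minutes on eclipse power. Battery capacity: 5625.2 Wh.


E_used = P * t / 60 = 661.8 * 16.2 / 60 = 178.6860 Wh
DOD = E_used / E_total * 100 = 178.6860 / 5625.2 * 100
DOD = 3.1765 %

3.1765 %


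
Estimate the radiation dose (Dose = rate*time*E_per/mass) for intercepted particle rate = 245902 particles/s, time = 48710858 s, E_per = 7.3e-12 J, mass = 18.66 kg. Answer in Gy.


Total energy deposited = rate * time * E_per
  = 245902 * 48710858 * 7.3e-12 = 87.4401 J
Dose = E_total / mass = 87.4401 / 18.66
Dose = 4.6860 Gy

4.6860 Gy


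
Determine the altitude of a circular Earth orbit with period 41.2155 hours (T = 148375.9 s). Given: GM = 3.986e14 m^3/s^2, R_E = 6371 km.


T = 148375.9 s
r = (mu*T^2/(4*pi^2))^(1/3) = (3.986e14 * 148375.9^2 / (4*pi^2))^(1/3)
r = 6.0576117e+07 m = 60576.1169 km
alt = r - R_E = 60576.1169 - 6371 = 54205.1169 km

54205.1169 km


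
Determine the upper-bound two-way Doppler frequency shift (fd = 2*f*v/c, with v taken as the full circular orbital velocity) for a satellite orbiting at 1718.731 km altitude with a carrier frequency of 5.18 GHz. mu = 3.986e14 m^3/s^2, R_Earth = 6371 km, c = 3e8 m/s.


r = 8.089731e+06 m
v = sqrt(mu/r) = 7019.4261 m/s (worst-case radial velocity)
f = 5.18 GHz = 5.18e+09 Hz
fd = 2*f*v/c = 2*5.18e+09*7019.4261/3.0e+08
fd = 242404.1817 Hz

242404.1817 Hz


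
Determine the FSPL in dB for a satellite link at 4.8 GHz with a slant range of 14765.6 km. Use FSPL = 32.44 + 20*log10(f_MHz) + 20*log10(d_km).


f = 4.8 GHz = 4800.0000 MHz
d = 14765.6 km
FSPL = 32.44 + 20*log10(4800.0000) + 20*log10(14765.6)
FSPL = 32.44 + 73.6248 + 83.3850
FSPL = 189.4498 dB

189.4498 dB


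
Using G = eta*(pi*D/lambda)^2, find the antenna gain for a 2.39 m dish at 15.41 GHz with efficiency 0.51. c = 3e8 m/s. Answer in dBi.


lambda = c/f = 3e8 / 1.541e+10 = 0.01946788 m
G = eta*(pi*D/lambda)^2 = 0.51*(pi*2.39/0.01946788)^2
G = 75862.7342 (linear)
G = 10*log10(75862.7342) = 48.8003 dBi

48.8003 dBi


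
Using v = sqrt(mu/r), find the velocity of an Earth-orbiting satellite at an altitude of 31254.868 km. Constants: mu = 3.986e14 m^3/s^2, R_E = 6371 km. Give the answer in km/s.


r = R_E + alt = 6371.0 + 31254.868 = 37625.8680 km = 3.7625868e+07 m
v = sqrt(mu/r) = sqrt(3.986e14 / 3.7625868e+07) = 3254.8081 m/s = 3.2548 km/s

3.2548 km/s


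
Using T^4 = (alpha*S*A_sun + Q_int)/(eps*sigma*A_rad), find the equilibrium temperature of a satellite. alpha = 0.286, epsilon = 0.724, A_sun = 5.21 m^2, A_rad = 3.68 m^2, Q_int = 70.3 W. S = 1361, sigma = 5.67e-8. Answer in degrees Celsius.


Numerator = alpha*S*A_sun + Q_int = 0.286*1361*5.21 + 70.3 = 2098.2717 W
Denominator = eps*sigma*A_rad = 0.724*5.67e-8*3.68 = 1.5106694e-07 W/K^4
T^4 = 1.3889681e+10 K^4
T = 343.2994 K = 70.1494 C

70.1494 degrees Celsius


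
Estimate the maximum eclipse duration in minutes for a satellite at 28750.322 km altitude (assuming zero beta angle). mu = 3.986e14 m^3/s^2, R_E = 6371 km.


r = 35121.3220 km
T = 1091.7325 min
Eclipse fraction = arcsin(R_E/r)/pi = arcsin(6371.0000/35121.3220)/pi
= arcsin(0.1813998)/pi = 0.0580628
Eclipse duration = 0.0580628 * 1091.7325 = 63.3890 min

63.3890 minutes


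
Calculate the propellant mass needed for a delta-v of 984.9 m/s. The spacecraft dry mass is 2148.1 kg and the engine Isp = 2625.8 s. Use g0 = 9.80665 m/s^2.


ve = Isp * g0 = 2625.8 * 9.80665 = 25750.301570 m/s
mass ratio = exp(dv/ve) = exp(984.9/25750.301570) = 1.03898897
m_prop = m_dry * (mr - 1) = 2148.1 * (1.03898897 - 1)
m_prop = 83.7522 kg

83.7522 kg


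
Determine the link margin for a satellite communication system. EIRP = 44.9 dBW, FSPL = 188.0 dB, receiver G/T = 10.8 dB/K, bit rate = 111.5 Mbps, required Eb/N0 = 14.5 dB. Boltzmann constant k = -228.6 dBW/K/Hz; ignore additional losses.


C/N0 = EIRP - FSPL + G/T - k = 44.9 - 188.0 + 10.8 - (-228.6)
C/N0 = 96.3000 dB-Hz
R_b = 111.5 Mbps = 1.115e+08 bps -> 10*log10(R_b) = 80.4727 dB-Hz
Eb/N0 = C/N0 - 10*log10(R_b) = 96.3000 - 80.4727 = 15.8273 dB
Margin = Eb/N0 - Eb/N0_req = 15.8273 - 14.5 = 1.3273 dB (link closes)

1.3273 dB


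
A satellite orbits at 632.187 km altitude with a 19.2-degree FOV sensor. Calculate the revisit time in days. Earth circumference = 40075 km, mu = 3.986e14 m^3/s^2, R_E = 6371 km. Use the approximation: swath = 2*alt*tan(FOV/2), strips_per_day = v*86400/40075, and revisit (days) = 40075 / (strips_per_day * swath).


swath = 2*632.187*tan(0.1675516) = 213.8529 km
v = sqrt(mu/r) = 7544.3319 m/s = 7.5443 km/s
strips/day = v*86400/40075 = 7.5443*86400/40075 = 16.2653
coverage/day = strips * swath = 16.2653 * 213.8529 = 3478.3722 km
revisit = 40075 / 3478.3722 = 11.5212 days

11.5212 days


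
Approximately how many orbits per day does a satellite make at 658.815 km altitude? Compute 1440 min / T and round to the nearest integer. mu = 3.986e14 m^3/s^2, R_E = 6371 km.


r = 7.029815e+06 m
T = 2*pi*sqrt(r^3/mu) = 5865.7975 s = 97.7633 min
revs/day = 1440 / 97.7633 = 14.7295
Rounded: 15 revolutions per day

15 revolutions per day


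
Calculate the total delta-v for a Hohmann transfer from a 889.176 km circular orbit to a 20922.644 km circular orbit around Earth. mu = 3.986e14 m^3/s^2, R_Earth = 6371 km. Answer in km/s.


r1 = 7260.1760 km = 7.260176e+06 m
r2 = 27293.6440 km = 2.7293644e+07 m
dv1 = sqrt(mu/r1)*(sqrt(2*r2/(r1+r2)) - 1) = 1903.4633 m/s
dv2 = sqrt(mu/r2)*(1 - sqrt(2*r1/(r1+r2))) = 1344.2364 m/s
total dv = |dv1| + |dv2| = 1903.4633 + 1344.2364 = 3247.6997 m/s = 3.2477 km/s

3.2477 km/s


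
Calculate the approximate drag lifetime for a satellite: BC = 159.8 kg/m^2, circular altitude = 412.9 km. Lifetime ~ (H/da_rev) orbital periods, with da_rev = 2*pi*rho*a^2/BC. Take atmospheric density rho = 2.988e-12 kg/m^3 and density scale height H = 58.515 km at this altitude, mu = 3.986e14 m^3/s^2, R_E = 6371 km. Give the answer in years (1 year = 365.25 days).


a = R_E + alt = 6783.9000 km = 6.7839e+06 m
da_rev = 2*pi*rho*a^2/BC = 2*pi*2.988e-12*(6.7839e+06)^2/159.8 = 5.406828 m per revolution
N = H/da_rev = 58515.0000 m / 5.406828 m = 10822.4266 revolutions
P = 2*pi*sqrt(a^3/mu) = 5560.7117 s
lifetime = N*P = 10822.4266 * 5560.7117 = 6.0180394e+07 s = 696.5323 days
years = 696.5323 / 365.25 = 1.9070 years

1.9070 years


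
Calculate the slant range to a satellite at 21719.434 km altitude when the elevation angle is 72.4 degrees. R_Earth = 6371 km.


h = 21719.434 km, el = 72.4 deg
d = -R_E*sin(el) + sqrt((R_E*sin(el))^2 + 2*R_E*h + h^2)
d = -6371.0000*sin(1.2636) + sqrt((6371.0000*0.9531907)^2 + 2*6371.0000*21719.434 + 21719.434^2)
d = 21951.5237 km

21951.5237 km


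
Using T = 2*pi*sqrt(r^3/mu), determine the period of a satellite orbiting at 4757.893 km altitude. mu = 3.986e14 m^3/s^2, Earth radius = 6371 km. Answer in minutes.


r = 11128.8930 km = 1.1128893e+07 m
T = 2*pi*sqrt(r^3/mu) = 2*pi*sqrt(1.3783385e+21 / 3.986e14)
T = 11683.9361 s = 194.7323 min

194.7323 minutes
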